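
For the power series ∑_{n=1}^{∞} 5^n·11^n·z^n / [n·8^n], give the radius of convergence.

R = 8/55

The ratio of consecutive coefficients is [n/(n+1)] · 5·11/8 → 55/8.
Thus R = 1/(55/8) = 8/55.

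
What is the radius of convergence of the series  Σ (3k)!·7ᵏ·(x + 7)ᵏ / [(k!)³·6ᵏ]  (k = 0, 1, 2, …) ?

Apply the ratio test: |a_{k+1}| / |a_k| = (3k+1)·(3k+2)·(3k+3)/(k+1)³ · 7/6, which tends to 63/2 as k → ∞.
Hence the series converges for |x + 7| < 1/(63/2) = 2/63, so the radius of convergence is 2/63.

R = 2/63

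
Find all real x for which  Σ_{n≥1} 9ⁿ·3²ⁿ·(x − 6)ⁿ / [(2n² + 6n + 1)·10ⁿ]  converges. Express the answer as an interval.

Ratio test: |a_{n+1}/a_n| = [(2n² + 6n + 1)/(2(n+1)² + 6(n+1) + 1)] · 9·9/10 → 81/10 as n → ∞.
Convergence for |x − 6| · 81/10 < 1, i.e. |x − 6| < 10/81. So R = 10/81.
Check x = 496/81: absolute convergence follows by limit comparison with Σ 1/n².
Check x = 476/81: the terms are on the order of 1/n², so the series converges absolutely by comparison with the p-series (p = 2 > 1).

[476/81, 496/81]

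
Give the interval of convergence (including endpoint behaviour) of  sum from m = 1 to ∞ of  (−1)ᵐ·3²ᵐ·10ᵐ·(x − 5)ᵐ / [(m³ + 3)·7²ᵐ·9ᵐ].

By the ratio test, |a_{m+1}/a_m| = [(m³ + 3)/((m+1)³ + 3)] · 9·10/(49·9) → 10/49.
The series converges when 10/49 · |x − 5| < 1, giving R = 49/10.
Endpoint x = 99/10: absolute convergence follows by limit comparison with Σ 1/m³.
When x = 1/10, absolute convergence follows by limit comparison with Σ 1/m³.

[1/10, 99/10]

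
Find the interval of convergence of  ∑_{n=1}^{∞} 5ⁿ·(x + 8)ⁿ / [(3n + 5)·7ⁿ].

Apply the ratio test: |a_{n+1}| / |a_n| = [(3n + 5)/(3(n+1) + 5)] · 5/7, which tends to 5/7 as n → ∞.
Hence the series converges for |x + 8| < 1/(5/7) = 7/5, so the radius of convergence is 7/5.
When x = -33/5, the terms behave like c/n; limit comparison with the harmonic series gives divergence.
Endpoint x = -47/5: convergence follows from the alternating series test (terms decrease monotonically to 0).

[-47/5, -33/5)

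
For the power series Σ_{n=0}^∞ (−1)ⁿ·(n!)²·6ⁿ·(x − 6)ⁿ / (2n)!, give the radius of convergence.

R = 2/3

Ratio test: |a_{n+1}/a_n| = (n+1)²/[(2n+1)·(2n+2)] · 6 → 3/2 as n → ∞.
Hence the series converges for |x − 6| < 1/(3/2) = 2/3, so the radius of convergence is 2/3.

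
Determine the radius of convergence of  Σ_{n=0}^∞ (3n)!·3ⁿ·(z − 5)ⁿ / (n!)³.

R = 1/81

The ratio of consecutive coefficients is (3n+1)·(3n+2)·(3n+3)/(n+1)³ · 3 → 81.
Hence the series converges for |z − 5| < 1/(81) = 1/81, so the radius of convergence is 1/81.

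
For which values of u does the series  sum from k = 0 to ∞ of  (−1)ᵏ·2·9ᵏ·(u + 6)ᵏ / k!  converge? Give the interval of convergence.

The ratio of consecutive coefficients is 2/2 · 9 · 1/(k+1) → 0.
Since the limit is 0 < 1 for every u, the series converges on all of ℝ and R = ∞.

(−∞, ∞)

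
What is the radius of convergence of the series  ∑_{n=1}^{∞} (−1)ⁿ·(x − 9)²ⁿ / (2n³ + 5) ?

Ratio test: |a_{n+1}/a_n| = (2n³ + 5)/(2(n+1)³ + 5) → 1 as n → ∞.
Successive powers of (x − 9) differ by 2, so the series converges when |x − 9|² · 1 < 1, i.e. |x − 9| < √(1) = 1. So R = 1.

R = 1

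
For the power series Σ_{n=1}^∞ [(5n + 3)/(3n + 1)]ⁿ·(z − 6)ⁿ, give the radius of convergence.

R = 3/5

By the Cauchy root test, |a_n|^(1/n) = (5n + 3)/(3n + 1) → 5/3.
Hence the series converges for |z − 6| < 1/(5/3) = 3/5, so the radius of convergence is 3/5.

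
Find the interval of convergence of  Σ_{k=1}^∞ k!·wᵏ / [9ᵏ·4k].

{0}

By the ratio test, |a_{k+1}/a_k| = (k+1) · 1/9 · 4k/4(k+1) → ∞.
The terms grow without bound for any w ≠ 0, so R = 0 (convergence only at w = 0).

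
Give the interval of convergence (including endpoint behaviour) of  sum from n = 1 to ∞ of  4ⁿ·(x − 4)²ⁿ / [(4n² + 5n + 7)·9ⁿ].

Apply the ratio test: |a_{n+1}| / |a_n| = [(4n² + 5n + 7)/(4(n+1)² + 5(n+1) + 7)] · 4/9, which tends to 4/9 as n → ∞.
Writing y = (x − 4)², the series in y has radius 9/4, so |x − 4| < √(9/4) = 3/2 and R = 3/2.
When x = 11/2, the series is dominated by a constant times Σ 1/n², which converges (p = 2 > 1).
Endpoint x = 5/2: the terms are on the order of 1/n², so the series converges absolutely by comparison with the p-series (p = 2 > 1).

[5/2, 11/2]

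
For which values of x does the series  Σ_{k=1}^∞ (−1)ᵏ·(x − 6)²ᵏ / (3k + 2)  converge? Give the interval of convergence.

[5, 7]

Apply the ratio test: |a_{k+1}| / |a_k| = (3k + 2)/(3(k+1) + 2), which tends to 1 as k → ∞.
Since the exponent of (x − 6) increases by 2 each term, convergence requires |x − 6|² < 1, hence R = 1.
When x = 7, convergence follows from the alternating series test (terms decrease monotonically to 0).
When x = 5, convergence follows from the alternating series test (terms decrease monotonically to 0).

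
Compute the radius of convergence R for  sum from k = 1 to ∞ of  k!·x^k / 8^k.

R = 0

By the ratio test, |a_{k+1}/a_k| = (k+1) · 1/8 → ∞.
Since the ratio → ∞, the series diverges for every x ≠ 0, and R = 0.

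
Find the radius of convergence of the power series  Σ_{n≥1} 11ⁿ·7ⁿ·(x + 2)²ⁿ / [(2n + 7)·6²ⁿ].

By the ratio test, |a_{n+1}/a_n| = [(2n + 7)/(2(n+1) + 7)] · 11·7/36 → 77/36.
Since the exponent of (x + 2) increases by 2 each term, convergence requires |x + 2|² < 36/77, hence R = 6√77/77.

R = 6√77/77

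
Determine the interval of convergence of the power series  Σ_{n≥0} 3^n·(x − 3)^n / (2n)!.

(−∞, ∞)

The ratio of consecutive coefficients is 3 · 1/[(2n+1)·(2n+2)] → 0.
The limit is 0, so the series converges for all x; R = ∞.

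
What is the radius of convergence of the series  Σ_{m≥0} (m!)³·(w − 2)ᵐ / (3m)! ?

R = 27

The ratio of consecutive coefficients is (m+1)³/[(3m+1)·(3m+2)·(3m+3)] → 1/27.
The series converges when 1/27 · |w − 2| < 1, giving R = 27.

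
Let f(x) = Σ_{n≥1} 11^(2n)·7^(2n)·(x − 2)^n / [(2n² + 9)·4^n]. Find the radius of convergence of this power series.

R = 4/5929

By the ratio test, |a_{n+1}/a_n| = [(2n² + 9)/(2(n+1)² + 9)] · 121·49/4 → 5929/4.
Hence the series converges for |x − 2| < 1/(5929/4) = 4/5929, so the radius of convergence is 4/5929.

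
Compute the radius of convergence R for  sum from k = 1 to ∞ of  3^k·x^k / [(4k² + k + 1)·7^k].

Apply the ratio test: |a_{k+1}| / |a_k| = [(4k² + k + 1)/(4(k+1)² + (k+1) + 1)] · 3/7, which tends to 3/7 as k → ∞.
Convergence for |x| · 3/7 < 1, i.e. |x| < 7/3. So R = 7/3.

R = 7/3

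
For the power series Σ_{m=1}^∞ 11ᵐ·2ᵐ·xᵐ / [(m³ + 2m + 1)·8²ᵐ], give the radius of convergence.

R = 32/11

Ratio test: |a_{m+1}/a_m| = [(m³ + 2m + 1)/((m+1)³ + 2(m+1) + 1)] · 11·2/64 → 11/32 as m → ∞.
Thus R = 1/(11/32) = 32/11.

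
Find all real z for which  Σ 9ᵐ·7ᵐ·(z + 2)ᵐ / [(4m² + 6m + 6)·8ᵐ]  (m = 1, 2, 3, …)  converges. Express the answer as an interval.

The ratio of consecutive coefficients is [(4m² + 6m + 6)/(4(m+1)² + 6(m+1) + 6)] · 9·7/8 → 63/8.
Hence the series converges for |z + 2| < 1/(63/8) = 8/63, so the radius of convergence is 8/63.
Check z = -118/63: absolute convergence follows by limit comparison with Σ 1/m².
When z = -134/63, the series is dominated by a constant times Σ 1/m², which converges (p = 2 > 1).

[-134/63, -118/63]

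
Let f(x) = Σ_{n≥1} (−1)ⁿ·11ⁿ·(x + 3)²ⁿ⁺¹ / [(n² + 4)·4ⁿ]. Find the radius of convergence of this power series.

R = 2√11/11

The ratio of consecutive coefficients is [(n² + 4)/((n+1)² + 4)] · 11/4 → 11/4.
Successive powers of (x + 3) differ by 2, so the series converges when |x + 3|² · 11/4 < 1, i.e. |x + 3| < √(4/11). So R = 2√11/11.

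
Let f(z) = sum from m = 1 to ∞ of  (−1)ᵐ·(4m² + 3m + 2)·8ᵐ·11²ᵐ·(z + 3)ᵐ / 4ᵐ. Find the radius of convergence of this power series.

R = 1/242

The ratio of consecutive coefficients is [(4(m+1)² + 3(m+1) + 2)/(4m² + 3m + 2)] · 8·121/4 → 242.
Hence the series converges for |z + 3| < 1/(242) = 1/242, so the radius of convergence is 1/242.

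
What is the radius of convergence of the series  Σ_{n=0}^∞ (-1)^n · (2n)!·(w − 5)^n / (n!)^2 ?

The ratio of consecutive coefficients is (2n+1)·(2n+2)/(n+1)² → 4.
Hence the series converges for |w − 5| < 1/(4) = 1/4, so the radius of convergence is 1/4.

R = 1/4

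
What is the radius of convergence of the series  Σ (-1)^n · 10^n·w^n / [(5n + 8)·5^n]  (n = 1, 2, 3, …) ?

By the ratio test, |a_{n+1}/a_n| = [(5n + 8)/(5(n+1) + 8)] · 10/5 → 2.
The series converges when 2 · |w| < 1, giving R = 1/2.

R = 1/2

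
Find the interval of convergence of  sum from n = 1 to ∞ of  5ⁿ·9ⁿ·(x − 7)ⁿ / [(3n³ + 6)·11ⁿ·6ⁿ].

[83/15, 127/15]

Apply the ratio test: |a_{n+1}| / |a_n| = [(3n³ + 6)/(3(n+1)³ + 6)] · 5·9/(11·6), which tends to 15/22 as n → ∞.
Thus R = 1/(15/22) = 22/15.
When x = 127/15, absolute convergence follows by limit comparison with Σ 1/n³.
When x = 83/15, the terms are on the order of 1/n³, so the series converges absolutely by comparison with the p-series (p = 3 > 1).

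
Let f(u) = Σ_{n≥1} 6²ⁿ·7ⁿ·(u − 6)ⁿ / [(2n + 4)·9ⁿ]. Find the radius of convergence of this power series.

Ratio test: |a_{n+1}/a_n| = [(2n + 4)/(2(n+1) + 4)] · 36·7/9 → 28 as n → ∞.
Hence the series converges for |u − 6| < 1/(28) = 1/28, so the radius of convergence is 1/28.

R = 1/28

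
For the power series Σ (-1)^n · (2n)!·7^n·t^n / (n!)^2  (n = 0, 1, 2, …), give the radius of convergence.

R = 1/28

By the ratio test, |a_{n+1}/a_n| = (2n+1)·(2n+2)/(n+1)² · 7 → 28.
Thus R = 1/(28) = 1/28.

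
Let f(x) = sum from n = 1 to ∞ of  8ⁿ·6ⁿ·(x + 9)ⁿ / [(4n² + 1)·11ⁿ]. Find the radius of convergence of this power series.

R = 11/48

The ratio of consecutive coefficients is [(4n² + 1)/(4(n+1)² + 1)] · 8·6/11 → 48/11.
Hence the series converges for |x + 9| < 1/(48/11) = 11/48, so the radius of convergence is 11/48.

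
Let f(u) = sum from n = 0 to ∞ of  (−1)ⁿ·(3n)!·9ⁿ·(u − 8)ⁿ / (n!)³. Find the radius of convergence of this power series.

Ratio test: |a_{n+1}/a_n| = (3n+1)·(3n+2)·(3n+3)/(n+1)³ · 9 → 243 as n → ∞.
Hence the series converges for |u − 8| < 1/(243) = 1/243, so the radius of convergence is 1/243.

R = 1/243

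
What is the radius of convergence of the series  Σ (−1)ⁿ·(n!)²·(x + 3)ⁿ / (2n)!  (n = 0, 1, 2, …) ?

Apply the ratio test: |a_{n+1}| / |a_n| = (n+1)²/[(2n+1)·(2n+2)], which tends to 1/4 as n → ∞.
Hence the series converges for |x + 3| < 1/(1/4) = 4, so the radius of convergence is 4.

R = 4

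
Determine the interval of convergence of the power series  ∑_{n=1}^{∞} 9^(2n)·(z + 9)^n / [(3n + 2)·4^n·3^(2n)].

[-85/9, -77/9)

Ratio test: |a_{n+1}/a_n| = [(3n + 2)/(3(n+1) + 2)] · 81/(4·9) → 9/4 as n → ∞.
The series converges when 9/4 · |z + 9| < 1, giving R = 4/9.
When z = -77/9, the terms behave like c/n; limit comparison with the harmonic series gives divergence.
At z = -85/9: the terms alternate in sign and decrease monotonically to 0 in absolute value (size ~ c/n), so the alternating series test gives convergence.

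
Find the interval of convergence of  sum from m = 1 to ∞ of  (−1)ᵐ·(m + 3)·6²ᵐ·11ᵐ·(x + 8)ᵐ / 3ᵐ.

The ratio of consecutive coefficients is [((m+1) + 3)/(m + 3)] · 36·11/3 → 132.
Hence the series converges for |x + 8| < 1/(132) = 1/132, so the radius of convergence is 1/132.
At x = -1055/132: the terms have absolute value of order m, which does not tend to 0, so the series diverges by the divergence test.
Endpoint x = -1057/132: the terms do not tend to 0, so the series diverges.

(-1057/132, -1055/132)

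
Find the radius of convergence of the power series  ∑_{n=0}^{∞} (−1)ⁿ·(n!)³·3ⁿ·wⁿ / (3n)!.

Ratio test: |a_{n+1}/a_n| = (n+1)³/[(3n+1)·(3n+2)·(3n+3)] · 3 → 1/9 as n → ∞.
The series converges when 1/9 · |w| < 1, giving R = 9.

R = 9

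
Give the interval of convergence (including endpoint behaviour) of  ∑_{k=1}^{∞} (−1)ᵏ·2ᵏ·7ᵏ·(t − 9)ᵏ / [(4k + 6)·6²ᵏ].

(45/7, 81/7]

Ratio test: |a_{k+1}/a_k| = [(4k + 6)/(4(k+1) + 6)] · 2·7/36 → 7/18 as k → ∞.
Hence the series converges for |t − 9| < 1/(7/18) = 18/7, so the radius of convergence is 18/7.
When t = 81/7, an alternating series whose terms decrease to 0 in absolute value, so it converges by the Leibniz criterion.
Endpoint t = 45/7: the terms are asymptotic to a nonzero constant times 1/k, so the series diverges by limit comparison with Σ 1/k.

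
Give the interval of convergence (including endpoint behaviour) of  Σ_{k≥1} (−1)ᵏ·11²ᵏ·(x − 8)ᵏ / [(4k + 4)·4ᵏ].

Apply the ratio test: |a_{k+1}| / |a_k| = [(4k + 4)/(4(k+1) + 4)] · 121/4, which tends to 121/4 as k → ∞.
Convergence for |x − 8| · 121/4 < 1, i.e. |x − 8| < 4/121. So R = 4/121.
Check x = 972/121: an alternating series whose terms decrease to 0 in absolute value, so it converges by the Leibniz criterion.
Check x = 964/121: comparison with the harmonic series Σ 1/k shows the series diverges.

(964/121, 972/121]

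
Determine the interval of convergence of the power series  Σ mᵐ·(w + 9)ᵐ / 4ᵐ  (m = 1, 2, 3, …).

Root test: |a_m|^(1/m) = m/4 → ∞.
Since the m-th root of |a_m| is unbounded, the series converges only at w = -9; R = 0.

{-9}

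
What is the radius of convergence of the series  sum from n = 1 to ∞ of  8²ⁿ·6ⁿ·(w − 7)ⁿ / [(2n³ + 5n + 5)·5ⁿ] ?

R = 5/384

By the ratio test, |a_{n+1}/a_n| = [(2n³ + 5n + 5)/(2(n+1)³ + 5(n+1) + 5)] · 64·6/5 → 384/5.
Convergence for |w − 7| · 384/5 < 1, i.e. |w − 7| < 5/384. So R = 5/384.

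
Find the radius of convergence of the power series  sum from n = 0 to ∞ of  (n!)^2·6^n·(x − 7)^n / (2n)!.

Ratio test: |a_{n+1}/a_n| = (n+1)²/[(2n+1)·(2n+2)] · 6 → 3/2 as n → ∞.
The series converges when 3/2 · |x − 7| < 1, giving R = 2/3.

R = 2/3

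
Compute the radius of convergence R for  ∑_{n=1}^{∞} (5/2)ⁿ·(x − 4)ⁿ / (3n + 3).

R = 2/5

Apply the ratio test: |a_{n+1}| / |a_n| = [(3n + 3)/(3(n+1) + 3)] · 5/2, which tends to 5/2 as n → ∞.
Hence the series converges for |x − 4| < 1/(5/2) = 2/5, so the radius of convergence is 2/5.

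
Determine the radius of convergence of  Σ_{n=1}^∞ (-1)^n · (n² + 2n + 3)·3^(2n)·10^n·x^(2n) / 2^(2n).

Ratio test: |a_{n+1}/a_n| = [((n+1)² + 2(n+1) + 3)/(n² + 2n + 3)] · 9·10/4 → 45/2 as n → ∞.
Since the exponent of x increases by 2 each term, convergence requires |x|² < 2/45, hence R = √10/15.

R = √10/15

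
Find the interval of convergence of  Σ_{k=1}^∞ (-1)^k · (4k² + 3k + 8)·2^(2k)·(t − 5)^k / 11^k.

Ratio test: |a_{k+1}/a_k| = [(4(k+1)² + 3(k+1) + 8)/(4k² + 3k + 8)] · 4/11 → 4/11 as k → ∞.
Hence the series converges for |t − 5| < 1/(4/11) = 11/4, so the radius of convergence is 11/4.
Endpoint t = 31/4: the terms have absolute value of order k², which does not tend to 0, so the series diverges by the divergence test.
Endpoint t = 9/4: the terms have absolute value of order k², which does not tend to 0, so the series diverges by the divergence test.

(9/4, 31/4)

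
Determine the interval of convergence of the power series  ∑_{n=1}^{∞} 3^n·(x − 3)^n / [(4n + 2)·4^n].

[5/3, 13/3)

By the ratio test, |a_{n+1}/a_n| = [(4n + 2)/(4(n+1) + 2)] · 3/4 → 3/4.
Thus R = 1/(3/4) = 4/3.
At x = 13/3: the terms behave like c/n; limit comparison with the harmonic series gives divergence.
Check x = 5/3: convergence follows from the alternating series test (terms decrease monotonically to 0).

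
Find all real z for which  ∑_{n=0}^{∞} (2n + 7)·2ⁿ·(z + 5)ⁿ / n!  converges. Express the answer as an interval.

(−∞, ∞)

Apply the ratio test: |a_{n+1}| / |a_n| = (2(n+1) + 7)/(2n + 7) · 2 · 1/(n+1), which tends to 0 as n → ∞.
The ratio tends to 0 regardless of z, hence R = ∞.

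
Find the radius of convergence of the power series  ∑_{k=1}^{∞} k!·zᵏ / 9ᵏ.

By the ratio test, |a_{k+1}/a_k| = (k+1) · 1/9 → ∞.
Since the ratio → ∞, the series diverges for every z ≠ 0, and R = 0.

R = 0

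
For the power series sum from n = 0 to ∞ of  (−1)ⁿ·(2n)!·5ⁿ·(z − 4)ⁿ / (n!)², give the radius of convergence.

Apply the ratio test: |a_{n+1}| / |a_n| = (2n+1)·(2n+2)/(n+1)² · 5, which tends to 20 as n → ∞.
The series converges when 20 · |z − 4| < 1, giving R = 1/20.

R = 1/20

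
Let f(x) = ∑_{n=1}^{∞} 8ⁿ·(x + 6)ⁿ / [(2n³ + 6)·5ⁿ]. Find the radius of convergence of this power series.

R = 5/8

The ratio of consecutive coefficients is [(2n³ + 6)/(2(n+1)³ + 6)] · 8/5 → 8/5.
The series converges when 8/5 · |x + 6| < 1, giving R = 5/8.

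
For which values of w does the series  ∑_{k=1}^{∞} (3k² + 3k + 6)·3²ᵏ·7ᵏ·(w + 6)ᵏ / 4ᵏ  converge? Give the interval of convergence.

By the ratio test, |a_{k+1}/a_k| = [(3(k+1)² + 3(k+1) + 6)/(3k² + 3k + 6)] · 9·7/4 → 63/4.
Hence the series converges for |w + 6| < 1/(63/4) = 4/63, so the radius of convergence is 4/63.
At w = -374/63: the terms have absolute value of order k², which does not tend to 0, so the series diverges by the divergence test.
At w = -382/63: the terms have absolute value of order k², which does not tend to 0, so the series diverges by the divergence test.

(-382/63, -374/63)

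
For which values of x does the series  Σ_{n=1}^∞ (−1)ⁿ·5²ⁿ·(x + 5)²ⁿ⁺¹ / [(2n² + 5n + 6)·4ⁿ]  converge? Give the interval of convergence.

[-27/5, -23/5]

By the ratio test, |a_{n+1}/a_n| = [(2n² + 5n + 6)/(2(n+1)² + 5(n+1) + 6)] · 25/4 → 25/4.
Since the exponent of (x + 5) increases by 2 each term, convergence requires |x + 5|² < 4/25, hence R = 2/5.
At x = -23/5: the series is dominated by a constant times Σ 1/n², which converges (p = 2 > 1).
Check x = -27/5: absolute convergence follows by limit comparison with Σ 1/n².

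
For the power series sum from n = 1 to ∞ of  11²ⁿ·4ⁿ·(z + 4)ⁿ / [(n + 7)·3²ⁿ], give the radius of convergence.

By the ratio test, |a_{n+1}/a_n| = [(n + 7)/((n+1) + 7)] · 121·4/9 → 484/9.
Hence the series converges for |z + 4| < 1/(484/9) = 9/484, so the radius of convergence is 9/484.

R = 9/484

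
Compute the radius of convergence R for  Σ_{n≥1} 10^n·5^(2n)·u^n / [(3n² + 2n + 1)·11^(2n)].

By the ratio test, |a_{n+1}/a_n| = [(3n² + 2n + 1)/(3(n+1)² + 2(n+1) + 1)] · 10·25/121 → 250/121.
Thus R = 1/(250/121) = 121/250.

R = 121/250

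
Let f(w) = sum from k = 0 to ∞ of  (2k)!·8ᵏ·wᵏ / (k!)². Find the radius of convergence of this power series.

R = 1/32

Ratio test: |a_{k+1}/a_k| = (2k+1)·(2k+2)/(k+1)² · 8 → 32 as k → ∞.
Hence the series converges for |w| < 1/(32) = 1/32, so the radius of convergence is 1/32.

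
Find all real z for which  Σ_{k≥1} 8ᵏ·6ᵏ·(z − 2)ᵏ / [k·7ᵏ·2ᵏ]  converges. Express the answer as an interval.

Apply the ratio test: |a_{k+1}| / |a_k| = [k/(k+1)] · 8·6/(7·2), which tends to 24/7 as k → ∞.
Hence the series converges for |z − 2| < 1/(24/7) = 7/24, so the radius of convergence is 7/24.
Endpoint z = 55/24: the terms behave like c/k; limit comparison with the harmonic series gives divergence.
At z = 41/24: the terms alternate in sign and decrease monotonically to 0 in absolute value (size ~ c/k), so the alternating series test gives convergence.

[41/24, 55/24)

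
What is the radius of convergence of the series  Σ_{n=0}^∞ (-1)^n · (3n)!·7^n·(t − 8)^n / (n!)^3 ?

Ratio test: |a_{n+1}/a_n| = (3n+1)·(3n+2)·(3n+3)/(n+1)³ · 7 → 189 as n → ∞.
Convergence for |t − 8| · 189 < 1, i.e. |t − 8| < 1/189. So R = 1/189.

R = 1/189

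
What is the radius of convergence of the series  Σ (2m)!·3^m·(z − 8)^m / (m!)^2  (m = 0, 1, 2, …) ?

Apply the ratio test: |a_{m+1}| / |a_m| = (2m+1)·(2m+2)/(m+1)² · 3, which tends to 12 as m → ∞.
Thus R = 1/(12) = 1/12.

R = 1/12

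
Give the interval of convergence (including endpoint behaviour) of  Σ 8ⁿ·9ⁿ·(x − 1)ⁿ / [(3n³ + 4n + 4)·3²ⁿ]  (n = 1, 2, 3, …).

[7/8, 9/8]

The ratio of consecutive coefficients is [(3n³ + 4n + 4)/(3(n+1)³ + 4(n+1) + 4)] · 8·9/9 → 8.
Hence the series converges for |x − 1| < 1/(8) = 1/8, so the radius of convergence is 1/8.
Check x = 9/8: the series is dominated by a constant times Σ 1/n³, which converges (p = 3 > 1).
Endpoint x = 7/8: absolute convergence follows by limit comparison with Σ 1/n³.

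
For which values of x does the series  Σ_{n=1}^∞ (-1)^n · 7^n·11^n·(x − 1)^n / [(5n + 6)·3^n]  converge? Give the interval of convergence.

(74/77, 80/77]

The ratio of consecutive coefficients is [(5n + 6)/(5(n+1) + 6)] · 7·11/3 → 77/3.
The series converges when 77/3 · |x − 1| < 1, giving R = 3/77.
At x = 80/77: an alternating series whose terms decrease to 0 in absolute value, so it converges by the Leibniz criterion.
At x = 74/77: comparison with the harmonic series Σ 1/n shows the series diverges.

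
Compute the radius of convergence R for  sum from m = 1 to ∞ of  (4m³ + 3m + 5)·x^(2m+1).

R = 1

Apply the ratio test: |a_{m+1}| / |a_m| = (4(m+1)³ + 3(m+1) + 5)/(4m³ + 3m + 5), which tends to 1 as m → ∞.
Since the exponent of x increases by 2 each term, convergence requires |x|² < 1, hence R = 1.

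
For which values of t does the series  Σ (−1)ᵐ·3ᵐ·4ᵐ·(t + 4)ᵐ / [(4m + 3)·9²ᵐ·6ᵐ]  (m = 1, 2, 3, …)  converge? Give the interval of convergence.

By the ratio test, |a_{m+1}/a_m| = [(4m + 3)/(4(m+1) + 3)] · 3·4/(81·6) → 2/81.
Thus R = 1/(2/81) = 81/2.
Check t = 73/2: the terms alternate in sign and decrease monotonically to 0 in absolute value (size ~ c/m), so the alternating series test gives convergence.
Endpoint t = -89/2: the terms behave like c/m; limit comparison with the harmonic series gives divergence.

(-89/2, 73/2]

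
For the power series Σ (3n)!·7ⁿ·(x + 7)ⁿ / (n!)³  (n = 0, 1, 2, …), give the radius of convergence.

Ratio test: |a_{n+1}/a_n| = (3n+1)·(3n+2)·(3n+3)/(n+1)³ · 7 → 189 as n → ∞.
Convergence for |x + 7| · 189 < 1, i.e. |x + 7| < 1/189. So R = 1/189.

R = 1/189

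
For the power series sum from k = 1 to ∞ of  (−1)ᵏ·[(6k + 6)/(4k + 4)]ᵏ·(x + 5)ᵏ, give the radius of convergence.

Root test: |a_k|^(1/k) = (6k + 6)/(4k + 4) → 3/2.
Convergence for |x + 5| · 3/2 < 1, i.e. |x + 5| < 2/3. So R = 2/3.

R = 2/3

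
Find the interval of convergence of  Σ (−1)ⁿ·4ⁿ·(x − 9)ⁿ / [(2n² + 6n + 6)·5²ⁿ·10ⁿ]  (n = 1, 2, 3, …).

[-107/2, 143/2]

The ratio of consecutive coefficients is [(2n² + 6n + 6)/(2(n+1)² + 6(n+1) + 6)] · 4/(25·10) → 2/125.
Thus R = 1/(2/125) = 125/2.
At x = 143/2: the series is dominated by a constant times Σ 1/n², which converges (p = 2 > 1).
Check x = -107/2: absolute convergence follows by limit comparison with Σ 1/n².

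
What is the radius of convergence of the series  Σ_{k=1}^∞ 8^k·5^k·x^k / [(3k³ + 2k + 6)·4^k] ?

R = 1/10

The ratio of consecutive coefficients is [(3k³ + 2k + 6)/(3(k+1)³ + 2(k+1) + 6)] · 8·5/4 → 10.
The series converges when 10 · |x| < 1, giving R = 1/10.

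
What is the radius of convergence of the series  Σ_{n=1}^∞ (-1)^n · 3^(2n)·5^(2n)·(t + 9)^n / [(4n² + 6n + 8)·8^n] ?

R = 8/225

Ratio test: |a_{n+1}/a_n| = [(4n² + 6n + 8)/(4(n+1)² + 6(n+1) + 8)] · 9·25/8 → 225/8 as n → ∞.
Convergence for |t + 9| · 225/8 < 1, i.e. |t + 9| < 8/225. So R = 8/225.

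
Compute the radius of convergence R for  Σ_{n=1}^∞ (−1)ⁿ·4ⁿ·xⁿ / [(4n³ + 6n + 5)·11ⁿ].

R = 11/4

By the ratio test, |a_{n+1}/a_n| = [(4n³ + 6n + 5)/(4(n+1)³ + 6(n+1) + 5)] · 4/11 → 4/11.
Hence the series converges for |x| < 1/(4/11) = 11/4, so the radius of convergence is 11/4.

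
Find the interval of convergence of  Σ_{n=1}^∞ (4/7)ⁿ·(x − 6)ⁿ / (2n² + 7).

[17/4, 31/4]

The ratio of consecutive coefficients is [(2n² + 7)/(2(n+1)² + 7)] · 4/7 → 4/7.
Thus R = 1/(4/7) = 7/4.
At x = 31/4: the terms are on the order of 1/n², so the series converges absolutely by comparison with the p-series (p = 2 > 1).
Check x = 17/4: absolute convergence follows by limit comparison with Σ 1/n².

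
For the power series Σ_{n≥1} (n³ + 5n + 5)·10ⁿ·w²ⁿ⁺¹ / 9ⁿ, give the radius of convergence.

Apply the ratio test: |a_{n+1}| / |a_n| = [((n+1)³ + 5(n+1) + 5)/(n³ + 5n + 5)] · 10/9, which tends to 10/9 as n → ∞.
Successive powers of w differ by 2, so the series converges when |w|² · 10/9 < 1, i.e. |w| < √(9/10). So R = 3√10/10.

R = 3√10/10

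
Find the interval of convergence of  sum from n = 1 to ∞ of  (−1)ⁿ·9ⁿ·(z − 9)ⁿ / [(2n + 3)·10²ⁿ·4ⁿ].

(-319/9, 481/9]

Apply the ratio test: |a_{n+1}| / |a_n| = [(2n + 3)/(2(n+1) + 3)] · 9/(100·4), which tends to 9/400 as n → ∞.
Convergence for |z − 9| · 9/400 < 1, i.e. |z − 9| < 400/9. So R = 400/9.
Check z = 481/9: an alternating series whose terms decrease to 0 in absolute value, so it converges by the Leibniz criterion.
When z = -319/9, the terms are asymptotic to a nonzero constant times 1/n, so the series diverges by limit comparison with Σ 1/n.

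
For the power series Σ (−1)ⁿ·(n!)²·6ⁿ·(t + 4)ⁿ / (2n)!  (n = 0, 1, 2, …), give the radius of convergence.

R = 2/3

The ratio of consecutive coefficients is (n+1)²/[(2n+1)·(2n+2)] · 6 → 3/2.
The series converges when 3/2 · |t + 4| < 1, giving R = 2/3.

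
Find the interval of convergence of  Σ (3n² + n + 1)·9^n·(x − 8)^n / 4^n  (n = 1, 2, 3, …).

The ratio of consecutive coefficients is [(3(n+1)² + (n+1) + 1)/(3n² + n + 1)] · 9/4 → 9/4.
Convergence for |x − 8| · 9/4 < 1, i.e. |x − 8| < 4/9. So R = 4/9.
When x = 76/9, the terms do not tend to 0, so the series diverges.
Check x = 68/9: the terms do not tend to 0, so the series diverges.

(68/9, 76/9)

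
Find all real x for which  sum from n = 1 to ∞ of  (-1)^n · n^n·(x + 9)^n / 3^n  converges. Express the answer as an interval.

{-9}

Applying the root test, |a_n|^(1/n) = n/3 → ∞.
Since the n-th root of |a_n| is unbounded, the series converges only at x = -9; R = 0.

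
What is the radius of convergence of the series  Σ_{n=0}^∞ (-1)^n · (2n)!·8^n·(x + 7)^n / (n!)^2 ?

R = 1/32

Ratio test: |a_{n+1}/a_n| = (2n+1)·(2n+2)/(n+1)² · 8 → 32 as n → ∞.
Convergence for |x + 7| · 32 < 1, i.e. |x + 7| < 1/32. So R = 1/32.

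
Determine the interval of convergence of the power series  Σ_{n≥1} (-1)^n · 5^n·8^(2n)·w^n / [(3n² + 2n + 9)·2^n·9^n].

[-9/160, 9/160]

Ratio test: |a_{n+1}/a_n| = [(3n² + 2n + 9)/(3(n+1)² + 2(n+1) + 9)] · 5·64/(2·9) → 160/9 as n → ∞.
Convergence for |w| · 160/9 < 1, i.e. |w| < 9/160. So R = 9/160.
When w = 9/160, the series is dominated by a constant times Σ 1/n², which converges (p = 2 > 1).
When w = -9/160, the terms are on the order of 1/n², so the series converges absolutely by comparison with the p-series (p = 2 > 1).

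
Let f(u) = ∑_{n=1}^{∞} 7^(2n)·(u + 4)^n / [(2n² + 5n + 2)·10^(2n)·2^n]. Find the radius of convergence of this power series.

R = 200/49

Ratio test: |a_{n+1}/a_n| = [(2n² + 5n + 2)/(2(n+1)² + 5(n+1) + 2)] · 49/(100·2) → 49/200 as n → ∞.
Hence the series converges for |u + 4| < 1/(49/200) = 200/49, so the radius of convergence is 200/49.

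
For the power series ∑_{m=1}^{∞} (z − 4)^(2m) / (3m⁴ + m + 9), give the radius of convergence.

R = 1

By the ratio test, |a_{m+1}/a_m| = (3m⁴ + m + 9)/(3(m+1)⁴ + (m+1) + 9) → 1.
Since the exponent of (z − 4) increases by 2 each term, convergence requires |z − 4|² < 1, hence R = 1.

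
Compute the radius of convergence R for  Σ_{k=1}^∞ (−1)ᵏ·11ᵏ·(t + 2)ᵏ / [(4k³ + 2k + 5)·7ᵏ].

R = 7/11

Ratio test: |a_{k+1}/a_k| = [(4k³ + 2k + 5)/(4(k+1)³ + 2(k+1) + 5)] · 11/7 → 11/7 as k → ∞.
Thus R = 1/(11/7) = 7/11.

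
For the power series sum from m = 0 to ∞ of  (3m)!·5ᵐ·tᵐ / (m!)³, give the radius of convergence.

R = 1/135

By the ratio test, |a_{m+1}/a_m| = (3m+1)·(3m+2)·(3m+3)/(m+1)³ · 5 → 135.
Thus R = 1/(135) = 1/135.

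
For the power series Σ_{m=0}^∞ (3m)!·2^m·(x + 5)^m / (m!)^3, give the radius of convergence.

The ratio of consecutive coefficients is (3m+1)·(3m+2)·(3m+3)/(m+1)³ · 2 → 54.
Convergence for |x + 5| · 54 < 1, i.e. |x + 5| < 1/54. So R = 1/54.

R = 1/54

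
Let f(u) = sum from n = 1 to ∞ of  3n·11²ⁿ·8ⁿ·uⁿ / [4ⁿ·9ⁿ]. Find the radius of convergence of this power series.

Apply the ratio test: |a_{n+1}| / |a_n| = [3(n+1)/3n] · 121·8/(4·9), which tends to 242/9 as n → ∞.
Hence the series converges for |u| < 1/(242/9) = 9/242, so the radius of convergence is 9/242.

R = 9/242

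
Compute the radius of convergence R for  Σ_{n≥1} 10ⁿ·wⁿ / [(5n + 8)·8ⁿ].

Apply the ratio test: |a_{n+1}| / |a_n| = [(5n + 8)/(5(n+1) + 8)] · 10/8, which tends to 5/4 as n → ∞.
Convergence for |w| · 5/4 < 1, i.e. |w| < 4/5. So R = 4/5.

R = 4/5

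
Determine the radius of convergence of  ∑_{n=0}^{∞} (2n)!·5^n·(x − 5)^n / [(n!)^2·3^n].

R = 3/20

Ratio test: |a_{n+1}/a_n| = (2n+1)·(2n+2)/(n+1)² · 5/3 → 20/3 as n → ∞.
The series converges when 20/3 · |x − 5| < 1, giving R = 3/20.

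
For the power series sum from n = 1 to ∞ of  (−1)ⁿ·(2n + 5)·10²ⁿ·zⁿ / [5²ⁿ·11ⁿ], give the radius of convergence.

Apply the ratio test: |a_{n+1}| / |a_n| = [(2(n+1) + 5)/(2n + 5)] · 100/(25·11), which tends to 4/11 as n → ∞.
Thus R = 1/(4/11) = 11/4.

R = 11/4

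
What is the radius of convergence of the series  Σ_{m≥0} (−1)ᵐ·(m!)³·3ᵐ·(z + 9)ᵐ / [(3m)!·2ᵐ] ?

R = 18

Apply the ratio test: |a_{m+1}| / |a_m| = (m+1)³/[(3m+1)·(3m+2)·(3m+3)] · 3/2, which tends to 1/18 as m → ∞.
Thus R = 1/(1/18) = 18.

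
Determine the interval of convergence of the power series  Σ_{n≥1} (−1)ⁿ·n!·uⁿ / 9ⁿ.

{0}

Ratio test: |a_{n+1}/a_n| = (n+1) · 1/9 → ∞ as n → ∞.
The terms grow without bound for any u ≠ 0, so R = 0 (convergence only at u = 0).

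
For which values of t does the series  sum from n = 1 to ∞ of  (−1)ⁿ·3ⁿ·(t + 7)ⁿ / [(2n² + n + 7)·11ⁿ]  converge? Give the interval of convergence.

By the ratio test, |a_{n+1}/a_n| = [(2n² + n + 7)/(2(n+1)² + (n+1) + 7)] · 3/11 → 3/11.
Thus R = 1/(3/11) = 11/3.
Endpoint t = -10/3: the series is dominated by a constant times Σ 1/n², which converges (p = 2 > 1).
Check t = -32/3: the terms are on the order of 1/n², so the series converges absolutely by comparison with the p-series (p = 2 > 1).

[-32/3, -10/3]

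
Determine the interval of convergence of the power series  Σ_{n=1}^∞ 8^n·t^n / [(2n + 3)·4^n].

[-1/2, 1/2)

The ratio of consecutive coefficients is [(2n + 3)/(2(n+1) + 3)] · 8/4 → 2.
Thus R = 1/(2) = 1/2.
When t = 1/2, the terms behave like c/n; limit comparison with the harmonic series gives divergence.
Check t = -1/2: the terms alternate in sign and decrease monotonically to 0 in absolute value (size ~ c/n), so the alternating series test gives convergence.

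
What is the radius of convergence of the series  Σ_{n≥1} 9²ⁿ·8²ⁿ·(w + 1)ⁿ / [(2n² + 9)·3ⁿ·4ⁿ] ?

The ratio of consecutive coefficients is [(2n² + 9)/(2(n+1)² + 9)] · 81·64/(3·4) → 432.
The series converges when 432 · |w + 1| < 1, giving R = 1/432.

R = 1/432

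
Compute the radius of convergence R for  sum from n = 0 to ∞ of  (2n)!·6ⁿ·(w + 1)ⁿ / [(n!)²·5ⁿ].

Apply the ratio test: |a_{n+1}| / |a_n| = (2n+1)·(2n+2)/(n+1)² · 6/5, which tends to 24/5 as n → ∞.
The series converges when 24/5 · |w + 1| < 1, giving R = 5/24.

R = 5/24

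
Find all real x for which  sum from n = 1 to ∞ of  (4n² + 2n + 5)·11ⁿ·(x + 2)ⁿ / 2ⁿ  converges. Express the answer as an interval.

(-24/11, -20/11)

Apply the ratio test: |a_{n+1}| / |a_n| = [(4(n+1)² + 2(n+1) + 5)/(4n² + 2n + 5)] · 11/2, which tends to 11/2 as n → ∞.
Hence the series converges for |x + 2| < 1/(11/2) = 2/11, so the radius of convergence is 2/11.
When x = -20/11, the terms have absolute value of order n², which does not tend to 0, so the series diverges by the divergence test.
At x = -24/11: the n-th term does not approach 0; divergence by the term test.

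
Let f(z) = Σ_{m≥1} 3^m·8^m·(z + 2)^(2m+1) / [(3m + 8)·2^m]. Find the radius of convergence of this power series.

R = √3/6

Ratio test: |a_{m+1}/a_m| = [(3m + 8)/(3(m+1) + 8)] · 3·8/2 → 12 as m → ∞.
Since the exponent of (z + 2) increases by 2 each term, convergence requires |z + 2|² < 1/12, hence R = √3/6.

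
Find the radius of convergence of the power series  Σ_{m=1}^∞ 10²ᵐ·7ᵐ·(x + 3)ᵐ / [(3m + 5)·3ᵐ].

Ratio test: |a_{m+1}/a_m| = [(3m + 5)/(3(m+1) + 5)] · 100·7/3 → 700/3 as m → ∞.
Hence the series converges for |x + 3| < 1/(700/3) = 3/700, so the radius of convergence is 3/700.

R = 3/700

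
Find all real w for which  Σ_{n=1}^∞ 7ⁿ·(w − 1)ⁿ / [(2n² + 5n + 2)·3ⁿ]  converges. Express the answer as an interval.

[4/7, 10/7]

The ratio of consecutive coefficients is [(2n² + 5n + 2)/(2(n+1)² + 5(n+1) + 2)] · 7/3 → 7/3.
Convergence for |w − 1| · 7/3 < 1, i.e. |w − 1| < 3/7. So R = 3/7.
Endpoint w = 10/7: the terms are on the order of 1/n², so the series converges absolutely by comparison with the p-series (p = 2 > 1).
Endpoint w = 4/7: the terms are on the order of 1/n², so the series converges absolutely by comparison with the p-series (p = 2 > 1).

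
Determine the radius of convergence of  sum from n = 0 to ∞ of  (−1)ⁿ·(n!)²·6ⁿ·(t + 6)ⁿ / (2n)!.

By the ratio test, |a_{n+1}/a_n| = (n+1)²/[(2n+1)·(2n+2)] · 6 → 3/2.
The series converges when 3/2 · |t + 6| < 1, giving R = 2/3.

R = 2/3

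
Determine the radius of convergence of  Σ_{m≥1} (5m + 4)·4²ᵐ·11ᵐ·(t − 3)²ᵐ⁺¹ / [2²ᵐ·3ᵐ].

Ratio test: |a_{m+1}/a_m| = [(5(m+1) + 4)/(5m + 4)] · 16·11/(4·3) → 44/3 as m → ∞.
Since the exponent of (t − 3) increases by 2 each term, convergence requires |t − 3|² < 3/44, hence R = √33/22.

R = √33/22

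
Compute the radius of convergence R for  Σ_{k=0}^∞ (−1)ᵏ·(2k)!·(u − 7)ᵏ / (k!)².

R = 1/4

By the ratio test, |a_{k+1}/a_k| = (2k+1)·(2k+2)/(k+1)² → 4.
The series converges when 4 · |u − 7| < 1, giving R = 1/4.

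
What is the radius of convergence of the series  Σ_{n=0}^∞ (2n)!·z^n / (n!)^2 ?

R = 1/4

Apply the ratio test: |a_{n+1}| / |a_n| = (2n+1)·(2n+2)/(n+1)², which tends to 4 as n → ∞.
Hence the series converges for |z| < 1/(4) = 1/4, so the radius of convergence is 1/4.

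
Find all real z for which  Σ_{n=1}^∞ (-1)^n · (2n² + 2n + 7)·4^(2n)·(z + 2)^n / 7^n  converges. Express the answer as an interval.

(-39/16, -25/16)

Apply the ratio test: |a_{n+1}| / |a_n| = [(2(n+1)² + 2(n+1) + 7)/(2n² + 2n + 7)] · 16/7, which tends to 16/7 as n → ∞.
Hence the series converges for |z + 2| < 1/(16/7) = 7/16, so the radius of convergence is 7/16.
At z = -25/16: the n-th term does not approach 0; divergence by the term test.
At z = -39/16: the terms do not tend to 0, so the series diverges.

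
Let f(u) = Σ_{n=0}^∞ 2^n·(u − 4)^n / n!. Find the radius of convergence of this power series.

Ratio test: |a_{n+1}/a_n| = 2 · 1/(n+1) → 0 as n → ∞.
The limit is 0, so the series converges for all u; R = ∞.

R = ∞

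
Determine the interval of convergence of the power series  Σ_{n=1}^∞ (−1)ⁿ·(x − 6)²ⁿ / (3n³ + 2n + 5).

[5, 7]

Apply the ratio test: |a_{n+1}| / |a_n| = (3n³ + 2n + 5)/(3(n+1)³ + 2(n+1) + 5), which tends to 1 as n → ∞.
Successive powers of (x − 6) differ by 2, so the series converges when |x − 6|² · 1 < 1, i.e. |x − 6| < √(1) = 1. So R = 1.
Check x = 7: absolute convergence follows by limit comparison with Σ 1/n³.
At x = 5: absolute convergence follows by limit comparison with Σ 1/n³.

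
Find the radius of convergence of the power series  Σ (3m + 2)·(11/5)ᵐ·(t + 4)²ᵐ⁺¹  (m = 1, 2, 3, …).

R = √55/11

By the ratio test, |a_{m+1}/a_m| = [(3(m+1) + 2)/(3m + 2)] · 11/5 → 11/5.
Writing y = (t + 4)², the series in y has radius 5/11, so |t + 4| < √(5/11) and R = √55/11.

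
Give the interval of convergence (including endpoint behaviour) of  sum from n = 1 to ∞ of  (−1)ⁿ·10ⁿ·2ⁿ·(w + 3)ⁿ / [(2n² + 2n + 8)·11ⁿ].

By the ratio test, |a_{n+1}/a_n| = [(2n² + 2n + 8)/(2(n+1)² + 2(n+1) + 8)] · 10·2/11 → 20/11.
The series converges when 20/11 · |w + 3| < 1, giving R = 11/20.
When w = -49/20, the terms are on the order of 1/n², so the series converges absolutely by comparison with the p-series (p = 2 > 1).
Check w = -71/20: absolute convergence follows by limit comparison with Σ 1/n².

[-71/20, -49/20]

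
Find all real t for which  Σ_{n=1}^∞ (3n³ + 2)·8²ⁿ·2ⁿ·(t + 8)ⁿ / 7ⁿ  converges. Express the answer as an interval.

The ratio of consecutive coefficients is [(3(n+1)³ + 2)/(3n³ + 2)] · 64·2/7 → 128/7.
Convergence for |t + 8| · 128/7 < 1, i.e. |t + 8| < 7/128. So R = 7/128.
At t = -1017/128: the terms have absolute value of order n³, which does not tend to 0, so the series diverges by the divergence test.
At t = -1031/128: the terms have absolute value of order n³, which does not tend to 0, so the series diverges by the divergence test.

(-1031/128, -1017/128)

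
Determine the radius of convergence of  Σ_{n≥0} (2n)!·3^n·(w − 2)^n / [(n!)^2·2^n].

R = 1/6

Ratio test: |a_{n+1}/a_n| = (2n+1)·(2n+2)/(n+1)² · 3/2 → 6 as n → ∞.
Convergence for |w − 2| · 6 < 1, i.e. |w − 2| < 1/6. So R = 1/6.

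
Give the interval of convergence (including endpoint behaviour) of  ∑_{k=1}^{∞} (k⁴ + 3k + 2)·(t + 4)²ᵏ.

Apply the ratio test: |a_{k+1}| / |a_k| = ((k+1)⁴ + 3(k+1) + 2)/(k⁴ + 3k + 2), which tends to 1 as k → ∞.
Since the exponent of (t + 4) increases by 2 each term, convergence requires |t + 4|² < 1, hence R = 1.
Check t = -3: the k-th term does not approach 0; divergence by the term test.
When t = -5, the terms do not tend to 0, so the series diverges.

(-5, -3)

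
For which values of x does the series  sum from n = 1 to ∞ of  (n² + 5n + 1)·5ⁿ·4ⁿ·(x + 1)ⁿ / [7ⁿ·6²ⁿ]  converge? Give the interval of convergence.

Ratio test: |a_{n+1}/a_n| = [((n+1)² + 5(n+1) + 1)/(n² + 5n + 1)] · 5·4/(7·36) → 5/63 as n → ∞.
Thus R = 1/(5/63) = 63/5.
At x = 58/5: the terms do not tend to 0, so the series diverges.
When x = -68/5, the terms do not tend to 0, so the series diverges.

(-68/5, 58/5)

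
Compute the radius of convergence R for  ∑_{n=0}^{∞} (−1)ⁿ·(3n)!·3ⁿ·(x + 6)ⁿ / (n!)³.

R = 1/81

The ratio of consecutive coefficients is (3n+1)·(3n+2)·(3n+3)/(n+1)³ · 3 → 81.
Convergence for |x + 6| · 81 < 1, i.e. |x + 6| < 1/81. So R = 1/81.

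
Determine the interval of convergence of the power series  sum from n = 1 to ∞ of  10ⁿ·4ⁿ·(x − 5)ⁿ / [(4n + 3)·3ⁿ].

Apply the ratio test: |a_{n+1}| / |a_n| = [(4n + 3)/(4(n+1) + 3)] · 10·4/3, which tends to 40/3 as n → ∞.
The series converges when 40/3 · |x − 5| < 1, giving R = 3/40.
Endpoint x = 203/40: the terms behave like c/n; limit comparison with the harmonic series gives divergence.
When x = 197/40, the terms alternate in sign and decrease monotonically to 0 in absolute value (size ~ c/n), so the alternating series test gives convergence.

[197/40, 203/40)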